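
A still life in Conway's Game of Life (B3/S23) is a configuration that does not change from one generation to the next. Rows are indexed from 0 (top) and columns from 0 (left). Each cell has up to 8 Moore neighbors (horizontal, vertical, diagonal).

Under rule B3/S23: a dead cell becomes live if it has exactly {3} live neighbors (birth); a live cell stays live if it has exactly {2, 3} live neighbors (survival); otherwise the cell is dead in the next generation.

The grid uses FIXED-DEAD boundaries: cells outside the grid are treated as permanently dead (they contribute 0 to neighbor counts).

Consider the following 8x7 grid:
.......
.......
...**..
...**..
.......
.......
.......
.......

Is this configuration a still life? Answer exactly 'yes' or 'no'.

Compute generation 1 and compare to generation 0 (given above):
Generation 1:
.......
.......
...**..
...**..
.......
.......
.......
.......
The grids are IDENTICAL -> still life.

Answer: yes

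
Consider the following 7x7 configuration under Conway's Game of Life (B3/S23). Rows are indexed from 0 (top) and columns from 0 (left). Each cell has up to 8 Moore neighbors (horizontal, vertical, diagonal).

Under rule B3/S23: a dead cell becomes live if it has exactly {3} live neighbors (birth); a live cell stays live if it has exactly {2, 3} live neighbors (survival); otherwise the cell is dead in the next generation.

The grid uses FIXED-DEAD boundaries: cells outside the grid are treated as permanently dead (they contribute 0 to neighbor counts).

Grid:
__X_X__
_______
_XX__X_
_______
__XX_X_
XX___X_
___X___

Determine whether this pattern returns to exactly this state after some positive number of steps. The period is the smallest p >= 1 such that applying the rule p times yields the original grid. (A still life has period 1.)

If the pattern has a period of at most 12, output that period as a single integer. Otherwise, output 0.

Simulating and comparing each generation to the original:
Gen 0 (original, given above): 12 live cells
Gen 1: 11 live cells, differs from original
Gen 2: 12 live cells, differs from original
Gen 3: 15 live cells, differs from original
Gen 4: 15 live cells, differs from original
Gen 5: 19 live cells, differs from original
Gen 6: 20 live cells, differs from original
Gen 7: 16 live cells, differs from original
Gen 8: 11 live cells, differs from original
Gen 9: 12 live cells, differs from original
Gen 10: 13 live cells, differs from original
Gen 11: 11 live cells, differs from original
Gen 12: 9 live cells, differs from original
No period found within 12 steps.

Answer: 0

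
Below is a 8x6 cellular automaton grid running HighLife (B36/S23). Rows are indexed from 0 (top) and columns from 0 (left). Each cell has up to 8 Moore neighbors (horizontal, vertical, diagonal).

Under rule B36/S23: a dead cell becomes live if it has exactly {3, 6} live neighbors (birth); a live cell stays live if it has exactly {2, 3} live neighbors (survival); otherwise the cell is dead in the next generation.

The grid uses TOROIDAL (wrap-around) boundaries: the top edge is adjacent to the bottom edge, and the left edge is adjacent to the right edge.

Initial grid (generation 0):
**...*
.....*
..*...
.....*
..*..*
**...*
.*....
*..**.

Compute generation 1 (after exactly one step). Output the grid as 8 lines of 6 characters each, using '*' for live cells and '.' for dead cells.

Answer: .*....
.*...*
......
......
.*..**
.**..*
.**.*.
..*.*.

Derivation:
Simulating step by step:
Generation 0 (given above): 15 live cells
Generation 1: 14 live cells
(generation 1 grid is the final answer)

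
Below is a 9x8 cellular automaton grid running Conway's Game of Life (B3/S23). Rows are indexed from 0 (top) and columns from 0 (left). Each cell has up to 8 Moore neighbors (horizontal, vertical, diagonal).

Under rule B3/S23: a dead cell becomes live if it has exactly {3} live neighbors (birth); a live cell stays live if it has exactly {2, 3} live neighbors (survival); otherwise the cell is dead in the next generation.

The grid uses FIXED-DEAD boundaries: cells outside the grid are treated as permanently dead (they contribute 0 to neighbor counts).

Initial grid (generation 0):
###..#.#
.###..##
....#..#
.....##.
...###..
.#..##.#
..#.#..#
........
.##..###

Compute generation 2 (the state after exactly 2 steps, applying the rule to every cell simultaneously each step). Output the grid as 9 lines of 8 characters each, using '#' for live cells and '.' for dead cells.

Simulating step by step:
Generation 0 (given above): 29 live cells
Generation 1: 26 live cells
#..#...#
#..###.#
..###..#
...#..#.
...#....
..#.....
...####.
.###.#.#
......#.
Generation 2: 19 live cells
(generation 2 grid is the final answer)

Answer: ...#..#.
.#...#.#
..#....#
........
..##....
..#..#..
.#...##.
..##...#
..#...#.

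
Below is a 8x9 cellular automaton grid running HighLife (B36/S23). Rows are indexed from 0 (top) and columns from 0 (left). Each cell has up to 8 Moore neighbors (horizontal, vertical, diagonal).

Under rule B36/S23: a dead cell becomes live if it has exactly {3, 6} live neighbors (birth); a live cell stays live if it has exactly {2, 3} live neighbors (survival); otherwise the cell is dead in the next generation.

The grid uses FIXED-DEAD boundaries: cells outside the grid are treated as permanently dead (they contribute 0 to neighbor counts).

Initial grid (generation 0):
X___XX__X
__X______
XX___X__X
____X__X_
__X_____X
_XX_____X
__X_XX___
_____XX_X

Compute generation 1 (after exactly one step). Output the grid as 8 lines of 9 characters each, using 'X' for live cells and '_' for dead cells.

Simulating step by step:
Generation 0 (given above): 22 live cells
Generation 1: 24 live cells
(generation 1 grid is the final answer)

Answer: _________
X___XX___
_X_______
_X_____XX
_XXX___XX
_XX______
_XXXXXXX_
____XXX__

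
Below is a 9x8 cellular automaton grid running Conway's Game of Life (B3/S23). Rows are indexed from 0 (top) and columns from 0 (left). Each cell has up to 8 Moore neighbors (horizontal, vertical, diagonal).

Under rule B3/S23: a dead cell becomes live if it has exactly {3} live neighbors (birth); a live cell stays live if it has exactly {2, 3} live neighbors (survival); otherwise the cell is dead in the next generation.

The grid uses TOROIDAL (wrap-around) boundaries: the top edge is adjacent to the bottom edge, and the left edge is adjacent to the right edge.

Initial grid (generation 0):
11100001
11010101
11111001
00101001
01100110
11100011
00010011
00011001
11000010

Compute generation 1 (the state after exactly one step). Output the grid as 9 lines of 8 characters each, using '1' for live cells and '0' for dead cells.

Simulating step by step:
Generation 0 (given above): 36 live cells
Generation 1: 15 live cells
(generation 1 grid is the final answer)

Answer: 00000000
00000000
00000100
00001001
00000100
00010000
01011100
00111100
00010010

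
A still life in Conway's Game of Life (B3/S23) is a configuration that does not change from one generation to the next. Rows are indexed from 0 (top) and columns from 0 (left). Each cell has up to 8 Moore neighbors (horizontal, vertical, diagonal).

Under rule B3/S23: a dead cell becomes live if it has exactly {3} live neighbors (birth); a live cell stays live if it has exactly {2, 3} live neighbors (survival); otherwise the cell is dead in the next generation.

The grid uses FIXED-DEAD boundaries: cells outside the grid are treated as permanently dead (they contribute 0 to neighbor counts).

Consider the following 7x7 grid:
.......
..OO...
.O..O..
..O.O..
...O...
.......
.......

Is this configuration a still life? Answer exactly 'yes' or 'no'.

Answer: yes

Derivation:
Compute generation 1 and compare to generation 0 (given above):
Generation 1:
.......
..OO...
.O..O..
..O.O..
...O...
.......
.......
The grids are IDENTICAL -> still life.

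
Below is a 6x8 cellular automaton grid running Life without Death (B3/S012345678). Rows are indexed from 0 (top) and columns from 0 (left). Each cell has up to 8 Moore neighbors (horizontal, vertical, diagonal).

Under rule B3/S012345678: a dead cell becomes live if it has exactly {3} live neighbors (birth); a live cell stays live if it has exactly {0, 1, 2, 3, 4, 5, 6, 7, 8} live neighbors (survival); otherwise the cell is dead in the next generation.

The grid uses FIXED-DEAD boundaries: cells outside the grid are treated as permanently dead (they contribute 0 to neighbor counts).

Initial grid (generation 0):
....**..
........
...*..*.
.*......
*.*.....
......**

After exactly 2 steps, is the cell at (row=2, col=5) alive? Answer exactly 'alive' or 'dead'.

Answer: alive

Derivation:
Simulating step by step:
Generation 0 (given above): 9 live cells
Generation 1: 13 live cells
....**..
....**..
...*..*.
.**.....
***.....
......**
Generation 2: 21 live cells
....**..
...****.
..*****.
****....
***.....
.*....**

Cell (2,5) at generation 2: 1 -> alive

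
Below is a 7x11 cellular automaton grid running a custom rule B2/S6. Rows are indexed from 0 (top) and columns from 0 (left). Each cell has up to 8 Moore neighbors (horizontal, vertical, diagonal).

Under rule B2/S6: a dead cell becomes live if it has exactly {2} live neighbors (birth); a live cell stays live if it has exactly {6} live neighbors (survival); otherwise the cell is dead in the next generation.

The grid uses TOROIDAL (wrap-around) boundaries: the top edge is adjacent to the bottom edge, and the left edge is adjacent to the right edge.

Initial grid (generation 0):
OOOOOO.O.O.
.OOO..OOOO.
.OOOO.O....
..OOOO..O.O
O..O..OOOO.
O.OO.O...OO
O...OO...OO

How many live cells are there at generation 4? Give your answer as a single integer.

Simulating step by step:
Generation 0 (given above): 43 live cells
Generation 1: 4 live cells
...........
.O.........
..........O
...O.......
...........
...........
....O......
Generation 2: 3 live cells
...........
O..........
O.O........
...........
...........
...........
...........
Generation 3: 3 live cells
...........
..........O
..........O
.O.........
...........
...........
...........
Generation 4: 4 live cells
...........
O........O.
.........O.
O..........
...........
...........
...........
Population at generation 4: 4

Answer: 4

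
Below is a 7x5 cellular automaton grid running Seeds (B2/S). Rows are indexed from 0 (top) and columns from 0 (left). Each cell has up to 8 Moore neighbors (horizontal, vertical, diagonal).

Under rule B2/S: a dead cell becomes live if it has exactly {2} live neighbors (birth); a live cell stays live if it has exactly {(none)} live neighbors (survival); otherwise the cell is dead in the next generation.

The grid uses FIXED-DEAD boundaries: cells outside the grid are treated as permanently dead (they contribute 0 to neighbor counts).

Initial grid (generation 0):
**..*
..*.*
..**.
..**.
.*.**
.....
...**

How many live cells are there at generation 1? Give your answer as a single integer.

Simulating step by step:
Generation 0 (given above): 14 live cells
Generation 1: 2 live cells
..*..
*....
.....
.....
.....
.....
.....
Population at generation 1: 2

Answer: 2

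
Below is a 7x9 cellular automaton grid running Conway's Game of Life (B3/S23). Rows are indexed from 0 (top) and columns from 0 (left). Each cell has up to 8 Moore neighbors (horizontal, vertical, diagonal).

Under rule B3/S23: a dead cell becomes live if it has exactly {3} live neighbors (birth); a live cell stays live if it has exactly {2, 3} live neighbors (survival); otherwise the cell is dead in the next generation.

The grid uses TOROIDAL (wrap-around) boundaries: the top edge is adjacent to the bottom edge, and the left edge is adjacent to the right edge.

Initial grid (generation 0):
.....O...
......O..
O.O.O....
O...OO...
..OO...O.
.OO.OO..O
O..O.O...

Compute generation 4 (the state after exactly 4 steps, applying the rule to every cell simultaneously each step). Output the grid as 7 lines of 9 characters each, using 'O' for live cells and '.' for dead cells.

Simulating step by step:
Generation 0 (given above): 19 live cells
Generation 1: 26 live cells
....OOO..
.....O...
.O.OO....
..O.OO..O
O.O...O.O
OO...OO.O
OOOO.OO..
Generation 2: 21 live cells
.OOO.....
...O..O..
..OO.....
..O.OO.OO
..OOO.O..
...OO....
..OO....O
Generation 3: 17 live cells
.O..O....
.O..O....
..O..OOO.
.O...OOO.
..O...OO.
.....O...
.O.......
Generation 4: 17 live cells
(generation 4 grid is the final answer)

Answer: OOO......
.OOOO.O..
.OO.O..O.
.OO.....O
.......O.
......O..
.........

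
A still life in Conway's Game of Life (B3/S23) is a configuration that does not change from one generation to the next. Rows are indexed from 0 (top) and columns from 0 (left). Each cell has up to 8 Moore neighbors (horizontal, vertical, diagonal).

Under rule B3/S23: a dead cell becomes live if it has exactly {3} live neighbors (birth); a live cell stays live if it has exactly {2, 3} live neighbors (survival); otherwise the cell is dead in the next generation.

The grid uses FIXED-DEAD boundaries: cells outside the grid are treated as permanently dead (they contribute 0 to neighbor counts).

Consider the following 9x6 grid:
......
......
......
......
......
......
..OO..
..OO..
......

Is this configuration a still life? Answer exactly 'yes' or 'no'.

Compute generation 1 and compare to generation 0 (given above):
Generation 1:
......
......
......
......
......
......
..OO..
..OO..
......
The grids are IDENTICAL -> still life.

Answer: yes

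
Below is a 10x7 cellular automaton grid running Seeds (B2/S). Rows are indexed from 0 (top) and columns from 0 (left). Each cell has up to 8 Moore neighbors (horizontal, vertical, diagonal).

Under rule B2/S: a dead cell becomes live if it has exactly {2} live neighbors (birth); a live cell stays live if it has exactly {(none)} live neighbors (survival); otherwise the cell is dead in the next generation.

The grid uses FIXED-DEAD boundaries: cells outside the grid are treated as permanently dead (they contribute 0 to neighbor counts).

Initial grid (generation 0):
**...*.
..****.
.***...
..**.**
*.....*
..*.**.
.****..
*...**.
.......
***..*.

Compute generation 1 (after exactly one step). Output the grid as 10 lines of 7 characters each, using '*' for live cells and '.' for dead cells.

Simulating step by step:
Generation 0 (given above): 30 live cells
Generation 1: 10 live cells
(generation 1 grid is the final answer)

Answer: ......*
......*
.......
*......
.......
*.....*
*.....*
.......
..**..*
.......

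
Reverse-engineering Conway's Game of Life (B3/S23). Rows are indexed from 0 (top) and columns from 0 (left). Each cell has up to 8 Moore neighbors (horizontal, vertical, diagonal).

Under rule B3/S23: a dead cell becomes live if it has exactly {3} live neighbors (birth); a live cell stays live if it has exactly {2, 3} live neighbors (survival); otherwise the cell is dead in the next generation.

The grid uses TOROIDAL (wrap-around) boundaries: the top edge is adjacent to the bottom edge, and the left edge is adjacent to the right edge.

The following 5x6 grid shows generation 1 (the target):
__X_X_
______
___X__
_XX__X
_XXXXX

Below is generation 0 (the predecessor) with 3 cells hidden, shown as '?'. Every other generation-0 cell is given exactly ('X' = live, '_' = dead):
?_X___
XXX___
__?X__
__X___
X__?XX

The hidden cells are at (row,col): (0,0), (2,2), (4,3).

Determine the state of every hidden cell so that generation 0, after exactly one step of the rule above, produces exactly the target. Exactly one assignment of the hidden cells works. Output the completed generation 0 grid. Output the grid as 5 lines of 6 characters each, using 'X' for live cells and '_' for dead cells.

Answer: __X___
XXX___
__XX__
__X___
X__XXX

Derivation:
Hidden generation-0 cells (in order): (0,0), (2,2), (4,3).
A hidden cell only influences target cells in its own 3x3 neighborhood. Try each of the 2^3 = 8 assignments, step the completed generation 0 forward once under B3/S23, and compare with the target:
  (0,0)=_ (2,2)=_ (4,3)=_ -> step gives (0,3)='X' but target has '_' -> reject
  (0,0)=_ (2,2)=_ (4,3)=X -> step gives (1,1)='X' but target has '_' -> reject
  (0,0)=_ (2,2)=X (4,3)=_ -> step gives (0,3)='X' but target has '_' -> reject
  (0,0)=_ (2,2)=X (4,3)=X -> step reproduces the target at every cell -> ACCEPT
  (0,0)=X (2,2)=_ (4,3)=_ -> step gives (0,3)='X' but target has '_' -> reject
  (0,0)=X (2,2)=_ (4,3)=X -> step gives (1,0)='X' but target has '_' -> reject
  (0,0)=X (2,2)=X (4,3)=_ -> step gives (0,3)='X' but target has '_' -> reject
  (0,0)=X (2,2)=X (4,3)=X -> step gives (1,0)='X' but target has '_' -> reject
Unique solution: (0,0)=dead, (2,2)=live, (4,3)=live.
Check: live-neighbor counts of every cell in the completed generation 0:
453434
144411
254311
233543
133322
Applying B3/S23 to generation 0 with these counts gives:
__X_X_
______
___X__
_XX__X
_XXXXX
which matches the target exactly.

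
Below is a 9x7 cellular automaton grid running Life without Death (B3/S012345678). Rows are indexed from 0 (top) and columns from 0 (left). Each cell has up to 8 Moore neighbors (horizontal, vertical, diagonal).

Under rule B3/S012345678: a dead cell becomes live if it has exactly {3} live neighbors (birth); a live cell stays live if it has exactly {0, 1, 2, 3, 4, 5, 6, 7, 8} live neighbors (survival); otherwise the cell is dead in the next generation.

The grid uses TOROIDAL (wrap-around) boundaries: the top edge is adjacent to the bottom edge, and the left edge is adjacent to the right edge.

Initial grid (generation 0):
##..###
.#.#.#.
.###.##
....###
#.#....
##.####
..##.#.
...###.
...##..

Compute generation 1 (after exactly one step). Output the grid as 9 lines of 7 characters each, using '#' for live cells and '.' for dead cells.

Simulating step by step:
Generation 0 (given above): 32 live cells
Generation 1: 36 live cells
(generation 1 grid is the final answer)

Answer: ##..###
.#.#.#.
.###.##
....###
#.#....
##.####
####.#.
...###.
#.###..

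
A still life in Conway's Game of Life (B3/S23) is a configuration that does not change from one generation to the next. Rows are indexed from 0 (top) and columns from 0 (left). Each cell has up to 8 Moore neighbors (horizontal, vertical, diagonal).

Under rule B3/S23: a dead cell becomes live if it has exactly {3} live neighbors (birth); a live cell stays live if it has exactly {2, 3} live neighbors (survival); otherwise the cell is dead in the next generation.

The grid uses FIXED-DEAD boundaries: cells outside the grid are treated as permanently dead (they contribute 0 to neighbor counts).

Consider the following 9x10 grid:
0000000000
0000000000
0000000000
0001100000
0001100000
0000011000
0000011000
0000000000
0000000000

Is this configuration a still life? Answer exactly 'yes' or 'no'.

Answer: no

Derivation:
Compute generation 1 and compare to generation 0 (given above):
Generation 1:
0000000000
0000000000
0000000000
0001100000
0001000000
0000001000
0000011000
0000000000
0000000000
Cell (4,4) differs: gen0=1 vs gen1=0 -> NOT a still life.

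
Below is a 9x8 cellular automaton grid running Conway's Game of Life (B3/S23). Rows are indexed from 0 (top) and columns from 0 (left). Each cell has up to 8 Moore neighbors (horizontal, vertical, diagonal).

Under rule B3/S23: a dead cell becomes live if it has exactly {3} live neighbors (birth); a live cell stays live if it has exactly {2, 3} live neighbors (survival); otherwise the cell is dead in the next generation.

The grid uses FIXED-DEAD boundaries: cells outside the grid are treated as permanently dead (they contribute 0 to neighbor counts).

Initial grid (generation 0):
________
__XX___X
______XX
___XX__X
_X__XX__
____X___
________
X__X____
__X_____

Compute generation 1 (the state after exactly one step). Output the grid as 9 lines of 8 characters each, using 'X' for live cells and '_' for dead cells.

Simulating step by step:
Generation 0 (given above): 15 live cells
Generation 1: 12 live cells
(generation 1 grid is the final answer)

Answer: ________
______XX
__X_X_XX
___XX__X
_____X__
____XX__
________
________
________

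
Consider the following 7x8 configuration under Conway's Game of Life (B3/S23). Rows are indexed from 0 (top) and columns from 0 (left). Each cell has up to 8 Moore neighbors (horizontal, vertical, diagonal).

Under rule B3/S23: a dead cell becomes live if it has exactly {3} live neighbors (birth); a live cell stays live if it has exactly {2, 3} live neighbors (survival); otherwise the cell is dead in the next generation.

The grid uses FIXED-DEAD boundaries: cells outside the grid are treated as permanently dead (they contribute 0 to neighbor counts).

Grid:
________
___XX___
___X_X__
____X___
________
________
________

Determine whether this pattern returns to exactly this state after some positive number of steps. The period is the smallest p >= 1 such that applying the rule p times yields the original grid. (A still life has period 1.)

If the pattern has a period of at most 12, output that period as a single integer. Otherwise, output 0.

Answer: 1

Derivation:
Simulating and comparing each generation to the original:
Gen 0 (original, given above): 5 live cells
Gen 1: 5 live cells, MATCHES original -> period = 1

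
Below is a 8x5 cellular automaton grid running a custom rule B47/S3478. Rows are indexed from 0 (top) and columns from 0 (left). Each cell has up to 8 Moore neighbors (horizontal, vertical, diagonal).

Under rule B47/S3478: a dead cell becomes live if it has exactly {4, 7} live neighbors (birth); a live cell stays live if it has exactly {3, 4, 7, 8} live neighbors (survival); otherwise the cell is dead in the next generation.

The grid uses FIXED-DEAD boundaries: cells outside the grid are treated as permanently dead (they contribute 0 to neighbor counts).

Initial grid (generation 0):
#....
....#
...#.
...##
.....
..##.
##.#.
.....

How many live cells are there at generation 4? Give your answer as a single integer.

Answer: 0

Derivation:
Simulating step by step:
Generation 0 (given above): 10 live cells
Generation 1: 5 live cells
.....
.....
...##
.....
...#.
..#..
..#..
.....
Generation 2: 0 live cells
.....
.....
.....
.....
.....
.....
.....
.....
Generation 3: 0 live cells
.....
.....
.....
.....
.....
.....
.....
.....
Generation 4: 0 live cells
.....
.....
.....
.....
.....
.....
.....
.....
Population at generation 4: 0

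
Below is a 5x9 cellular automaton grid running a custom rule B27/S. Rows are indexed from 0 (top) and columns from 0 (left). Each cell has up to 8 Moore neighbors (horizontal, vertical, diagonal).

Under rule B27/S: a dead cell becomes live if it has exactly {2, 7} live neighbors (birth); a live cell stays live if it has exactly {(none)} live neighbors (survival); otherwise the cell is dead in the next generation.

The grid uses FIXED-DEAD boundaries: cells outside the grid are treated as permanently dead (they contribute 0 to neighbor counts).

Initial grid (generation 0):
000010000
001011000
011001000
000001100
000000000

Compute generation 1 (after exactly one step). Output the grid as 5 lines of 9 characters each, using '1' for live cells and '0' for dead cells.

Answer: 000000000
000000100
000000000
011010000
000001100

Derivation:
Simulating step by step:
Generation 0 (given above): 9 live cells
Generation 1: 6 live cells
(generation 1 grid is the final answer)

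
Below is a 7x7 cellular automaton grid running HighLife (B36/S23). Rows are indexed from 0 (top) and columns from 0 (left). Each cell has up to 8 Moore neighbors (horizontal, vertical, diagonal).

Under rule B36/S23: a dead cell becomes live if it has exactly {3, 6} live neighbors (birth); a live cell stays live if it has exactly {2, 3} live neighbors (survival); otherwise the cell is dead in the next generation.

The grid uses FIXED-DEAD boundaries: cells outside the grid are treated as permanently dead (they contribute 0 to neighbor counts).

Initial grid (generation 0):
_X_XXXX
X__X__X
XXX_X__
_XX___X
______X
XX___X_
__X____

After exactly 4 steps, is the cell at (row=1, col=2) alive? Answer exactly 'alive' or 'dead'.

Simulating step by step:
Generation 0 (given above): 20 live cells
Generation 1: 19 live cells
__XXXXX
X_____X
X____X_
X_XX_X_
X_X__XX
_X_____
_X_____
Generation 2: 24 live cells
___XXXX
_X_X__X
X___XXX
X_XX_X_
X_XXXXX
XXX____
_______
Generation 3: 20 live cells
__XXXXX
__XXX__
X_____X
X_X____
X____XX
X_X_XX_
_X_____
Generation 4: 19 live cells
__X__X_
_XX___X
__X____
X____XX
X__XXXX
X___XXX
_X_____

Cell (1,2) at generation 4: 1 -> alive

Answer: alive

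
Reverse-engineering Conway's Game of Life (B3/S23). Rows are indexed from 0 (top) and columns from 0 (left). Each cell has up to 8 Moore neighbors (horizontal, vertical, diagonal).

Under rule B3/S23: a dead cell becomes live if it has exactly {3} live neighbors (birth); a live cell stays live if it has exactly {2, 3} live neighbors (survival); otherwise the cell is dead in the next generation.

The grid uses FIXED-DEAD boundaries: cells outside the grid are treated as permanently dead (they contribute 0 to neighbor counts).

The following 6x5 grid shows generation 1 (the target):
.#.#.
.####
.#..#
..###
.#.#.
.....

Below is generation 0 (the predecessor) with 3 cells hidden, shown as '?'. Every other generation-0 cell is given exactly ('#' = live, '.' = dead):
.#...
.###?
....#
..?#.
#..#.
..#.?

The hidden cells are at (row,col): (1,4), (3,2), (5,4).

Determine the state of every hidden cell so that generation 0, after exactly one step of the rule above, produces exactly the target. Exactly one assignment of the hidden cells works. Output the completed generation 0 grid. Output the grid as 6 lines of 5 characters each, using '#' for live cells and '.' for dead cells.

Hidden generation-0 cells (in order): (1,4), (3,2), (5,4).
A hidden cell only influences target cells in its own 3x3 neighborhood. Try each of the 2^3 = 8 assignments, step the completed generation 0 forward once under B3/S23, and compare with the target:
  (1,4)=. (3,2)=. (5,4)=. -> step gives (0,3)='.' but target has '#' -> reject
  (1,4)=. (3,2)=. (5,4)=# -> step gives (0,3)='.' but target has '#' -> reject
  (1,4)=. (3,2)=# (5,4)=. -> step gives (0,3)='.' but target has '#' -> reject
  (1,4)=. (3,2)=# (5,4)=# -> step gives (0,3)='.' but target has '#' -> reject
  (1,4)=# (3,2)=. (5,4)=. -> step gives (2,1)='.' but target has '#' -> reject
  (1,4)=# (3,2)=. (5,4)=# -> step gives (2,1)='.' but target has '#' -> reject
  (1,4)=# (3,2)=# (5,4)=. -> step reproduces the target at every cell -> ACCEPT
  (1,4)=# (3,2)=# (5,4)=# -> step gives (4,3)='.' but target has '#' -> reject
Unique solution: (1,4)=live, (3,2)=live, (5,4)=dead.
Check: live-neighbor counts of every cell in the completed generation 0:
22432
22332
13563
12233
03432
12121
Applying B3/S23 to generation 0 with these counts gives:
.#.#.
.####
.#..#
..###
.#.#.
.....
which matches the target exactly.

Answer: .#...
.####
....#
..##.
#..#.
..#..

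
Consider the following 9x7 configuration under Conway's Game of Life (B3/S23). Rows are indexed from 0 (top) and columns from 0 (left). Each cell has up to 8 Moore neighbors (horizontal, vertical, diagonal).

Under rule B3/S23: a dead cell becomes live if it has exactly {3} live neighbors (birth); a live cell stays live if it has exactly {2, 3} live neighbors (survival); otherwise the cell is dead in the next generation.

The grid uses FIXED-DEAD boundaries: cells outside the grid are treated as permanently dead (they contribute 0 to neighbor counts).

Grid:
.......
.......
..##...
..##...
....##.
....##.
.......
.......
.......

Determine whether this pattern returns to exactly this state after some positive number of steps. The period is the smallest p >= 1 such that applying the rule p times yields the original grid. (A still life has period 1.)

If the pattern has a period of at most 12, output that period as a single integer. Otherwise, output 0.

Simulating and comparing each generation to the original:
Gen 0 (original, given above): 8 live cells
Gen 1: 6 live cells, differs from original
Gen 2: 8 live cells, MATCHES original -> period = 2

Answer: 2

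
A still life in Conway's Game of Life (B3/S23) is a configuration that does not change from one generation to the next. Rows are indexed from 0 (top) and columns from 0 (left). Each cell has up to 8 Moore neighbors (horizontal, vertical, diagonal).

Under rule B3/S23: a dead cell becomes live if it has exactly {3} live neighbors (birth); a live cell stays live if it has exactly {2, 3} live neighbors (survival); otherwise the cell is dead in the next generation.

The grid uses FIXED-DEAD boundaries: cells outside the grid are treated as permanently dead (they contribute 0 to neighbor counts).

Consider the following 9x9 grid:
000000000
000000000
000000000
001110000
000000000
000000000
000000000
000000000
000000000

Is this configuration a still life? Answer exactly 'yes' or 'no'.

Compute generation 1 and compare to generation 0 (given above):
Generation 1:
000000000
000000000
000100000
000100000
000100000
000000000
000000000
000000000
000000000
Cell (2,3) differs: gen0=0 vs gen1=1 -> NOT a still life.

Answer: no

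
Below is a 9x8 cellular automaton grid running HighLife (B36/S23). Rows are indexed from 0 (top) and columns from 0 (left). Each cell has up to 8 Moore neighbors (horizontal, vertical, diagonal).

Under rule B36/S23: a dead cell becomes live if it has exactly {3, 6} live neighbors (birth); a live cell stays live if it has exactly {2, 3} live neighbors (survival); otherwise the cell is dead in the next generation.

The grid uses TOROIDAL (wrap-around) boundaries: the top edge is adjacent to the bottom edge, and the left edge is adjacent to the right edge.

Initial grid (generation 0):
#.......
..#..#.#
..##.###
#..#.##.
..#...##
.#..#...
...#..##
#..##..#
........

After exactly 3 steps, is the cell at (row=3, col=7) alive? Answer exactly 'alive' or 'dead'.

Answer: alive

Derivation:
Simulating step by step:
Generation 0 (given above): 25 live cells
Generation 1: 38 live cells
........
######.#
####....
##.#...#
#####.##
#.##.#..
..##.###
#..##.##
#......#
Generation 2: 21 live cells
..###.#.
....#..#
......#.
......#.
.....##.
.#..#.##
....#...
.####...
#.....#.
Generation 3: 24 live cells
...##.#.
....#.##
.....###
......##
........
....#.##
##..#...
.#####..
...#...#

Cell (3,7) at generation 3: 1 -> alive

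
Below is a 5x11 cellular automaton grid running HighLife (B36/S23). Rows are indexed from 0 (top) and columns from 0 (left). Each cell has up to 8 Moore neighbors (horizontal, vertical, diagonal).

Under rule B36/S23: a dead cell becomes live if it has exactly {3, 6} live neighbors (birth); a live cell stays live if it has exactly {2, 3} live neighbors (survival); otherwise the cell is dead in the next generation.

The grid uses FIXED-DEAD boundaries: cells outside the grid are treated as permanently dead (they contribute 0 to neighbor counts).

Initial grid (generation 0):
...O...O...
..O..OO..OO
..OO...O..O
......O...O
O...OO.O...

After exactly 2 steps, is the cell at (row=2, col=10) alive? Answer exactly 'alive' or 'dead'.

Answer: alive

Derivation:
Simulating step by step:
Generation 0 (given above): 17 live cells
Generation 1: 20 live cells
......O....
..O.O.OOOOO
..OO.O.O..O
...OOOOO...
.....OO....
Generation 2: 16 live cells
.....OO.OO.
..O.O...OOO
..O.O.....O
..OO...O...
.......O...

Cell (2,10) at generation 2: 1 -> alive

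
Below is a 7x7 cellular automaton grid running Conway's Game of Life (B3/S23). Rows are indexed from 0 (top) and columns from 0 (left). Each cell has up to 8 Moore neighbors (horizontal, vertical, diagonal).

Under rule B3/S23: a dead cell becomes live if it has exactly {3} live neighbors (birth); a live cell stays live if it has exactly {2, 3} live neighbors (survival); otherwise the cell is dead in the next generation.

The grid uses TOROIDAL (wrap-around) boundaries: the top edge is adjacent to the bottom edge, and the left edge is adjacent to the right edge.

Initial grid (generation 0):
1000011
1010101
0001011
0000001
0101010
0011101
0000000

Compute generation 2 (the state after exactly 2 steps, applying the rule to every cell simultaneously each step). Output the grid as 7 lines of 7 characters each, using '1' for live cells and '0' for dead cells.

Answer: 1100011
1101010
1100110
1110000
1000000
1110000
1000000

Derivation:
Simulating step by step:
Generation 0 (given above): 18 live cells
Generation 1: 22 live cells
1100010
0101100
0001100
1010001
1001011
0011110
1001100
Generation 2: 20 live cells
(generation 2 grid is the final answer)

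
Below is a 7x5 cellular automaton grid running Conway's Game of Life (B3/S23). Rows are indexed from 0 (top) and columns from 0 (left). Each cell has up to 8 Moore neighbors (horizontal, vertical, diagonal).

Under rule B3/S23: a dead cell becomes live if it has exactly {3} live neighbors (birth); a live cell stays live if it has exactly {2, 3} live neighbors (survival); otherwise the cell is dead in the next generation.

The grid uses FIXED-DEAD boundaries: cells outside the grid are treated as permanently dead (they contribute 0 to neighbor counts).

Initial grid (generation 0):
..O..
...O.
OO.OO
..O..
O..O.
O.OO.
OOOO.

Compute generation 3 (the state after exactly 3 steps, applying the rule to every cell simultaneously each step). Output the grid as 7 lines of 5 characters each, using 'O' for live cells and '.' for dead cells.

Simulating step by step:
Generation 0 (given above): 16 live cells
Generation 1: 14 live cells
.....
.O.OO
.O.OO
O.O.O
...O.
O...O
O..O.
Generation 2: 12 live cells
.....
...OO
OO...
.OO.O
.O.OO
...OO
.....
Generation 3: 8 live cells
(generation 3 grid is the final answer)

Answer: .....
.....
OO..O
....O
.O...
..OOO
.....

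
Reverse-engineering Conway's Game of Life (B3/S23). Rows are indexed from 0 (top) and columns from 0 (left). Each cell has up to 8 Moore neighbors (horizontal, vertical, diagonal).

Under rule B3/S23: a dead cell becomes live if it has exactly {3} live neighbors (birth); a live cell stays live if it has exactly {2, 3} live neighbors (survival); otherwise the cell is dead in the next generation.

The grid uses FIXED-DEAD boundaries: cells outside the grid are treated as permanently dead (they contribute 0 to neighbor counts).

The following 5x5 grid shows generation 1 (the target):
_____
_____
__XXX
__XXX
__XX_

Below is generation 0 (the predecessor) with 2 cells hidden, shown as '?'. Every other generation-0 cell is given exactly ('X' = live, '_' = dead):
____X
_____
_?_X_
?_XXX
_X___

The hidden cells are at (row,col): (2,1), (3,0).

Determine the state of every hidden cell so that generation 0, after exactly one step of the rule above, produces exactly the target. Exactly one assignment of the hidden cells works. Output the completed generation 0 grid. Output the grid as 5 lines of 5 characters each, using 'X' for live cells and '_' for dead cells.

Hidden generation-0 cells (in order): (2,1), (3,0).
A hidden cell only influences target cells in its own 3x3 neighborhood. Try each of the 2^2 = 4 assignments, step the completed generation 0 forward once under B3/S23, and compare with the target:
  (2,1)=_ (3,0)=_ -> step reproduces the target at every cell -> ACCEPT
  (2,1)=_ (3,0)=X -> step gives (3,1)='X' but target has '_' -> reject
  (2,1)=X (3,0)=_ -> step gives (2,2)='_' but target has 'X' -> reject
  (2,1)=X (3,0)=X -> step gives (2,1)='X' but target has '_' -> reject
Unique solution: (2,1)=dead, (3,0)=dead.
Check: live-neighbor counts of every cell in the completed generation 0:
00010
00122
01333
12332
11332
Applying B3/S23 to generation 0 with these counts gives:
_____
_____
__XXX
__XXX
__XX_
which matches the target exactly.

Answer: ____X
_____
___X_
__XXX
_X___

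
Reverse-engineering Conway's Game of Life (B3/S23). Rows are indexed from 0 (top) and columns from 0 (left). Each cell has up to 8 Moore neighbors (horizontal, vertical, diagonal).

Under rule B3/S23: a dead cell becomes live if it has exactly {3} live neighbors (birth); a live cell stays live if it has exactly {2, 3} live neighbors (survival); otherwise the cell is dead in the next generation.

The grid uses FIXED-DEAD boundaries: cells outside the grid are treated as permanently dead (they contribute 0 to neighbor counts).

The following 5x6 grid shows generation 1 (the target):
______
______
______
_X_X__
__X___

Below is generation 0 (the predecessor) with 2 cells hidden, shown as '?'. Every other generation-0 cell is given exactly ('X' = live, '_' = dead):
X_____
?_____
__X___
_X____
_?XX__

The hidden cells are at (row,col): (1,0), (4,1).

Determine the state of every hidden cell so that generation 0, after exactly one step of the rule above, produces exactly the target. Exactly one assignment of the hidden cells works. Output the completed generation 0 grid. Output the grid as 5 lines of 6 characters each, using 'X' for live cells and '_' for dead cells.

Answer: X_____
______
__X___
_X____
__XX__

Derivation:
Hidden generation-0 cells (in order): (1,0), (4,1).
A hidden cell only influences target cells in its own 3x3 neighborhood. Try each of the 2^2 = 4 assignments, step the completed generation 0 forward once under B3/S23, and compare with the target:
  (1,0)=_ (4,1)=_ -> step reproduces the target at every cell -> ACCEPT
  (1,0)=_ (4,1)=X -> step gives (4,1)='X' but target has '_' -> reject
  (1,0)=X (4,1)=_ -> step gives (1,1)='X' but target has '_' -> reject
  (1,0)=X (4,1)=X -> step gives (1,1)='X' but target has '_' -> reject
Unique solution: (1,0)=dead, (4,1)=dead.
Check: live-neighbor counts of every cell in the completed generation 0:
010000
121100
121100
124310
122110
Applying B3/S23 to generation 0 with these counts gives:
______
______
______
_X_X__
__X___
which matches the target exactly.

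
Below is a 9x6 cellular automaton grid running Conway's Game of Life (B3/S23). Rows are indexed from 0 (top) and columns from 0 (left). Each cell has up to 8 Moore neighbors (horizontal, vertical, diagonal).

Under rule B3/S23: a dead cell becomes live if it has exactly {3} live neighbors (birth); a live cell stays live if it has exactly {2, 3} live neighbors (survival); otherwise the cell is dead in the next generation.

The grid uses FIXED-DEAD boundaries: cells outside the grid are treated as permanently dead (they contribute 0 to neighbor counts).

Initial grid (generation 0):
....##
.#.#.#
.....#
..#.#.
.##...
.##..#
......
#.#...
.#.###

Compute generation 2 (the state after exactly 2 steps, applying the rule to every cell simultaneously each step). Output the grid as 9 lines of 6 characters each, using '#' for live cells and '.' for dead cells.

Answer: ....##
...#.#
.#.#..
.#.##.
...#..
.##...
......
....#.
.#..#.

Derivation:
Simulating step by step:
Generation 0 (given above): 19 live cells
Generation 1: 20 live cells
....##
.....#
..##.#
.###..
......
.##...
..#...
.####.
.####.
Generation 2: 15 live cells
(generation 2 grid is the final answer)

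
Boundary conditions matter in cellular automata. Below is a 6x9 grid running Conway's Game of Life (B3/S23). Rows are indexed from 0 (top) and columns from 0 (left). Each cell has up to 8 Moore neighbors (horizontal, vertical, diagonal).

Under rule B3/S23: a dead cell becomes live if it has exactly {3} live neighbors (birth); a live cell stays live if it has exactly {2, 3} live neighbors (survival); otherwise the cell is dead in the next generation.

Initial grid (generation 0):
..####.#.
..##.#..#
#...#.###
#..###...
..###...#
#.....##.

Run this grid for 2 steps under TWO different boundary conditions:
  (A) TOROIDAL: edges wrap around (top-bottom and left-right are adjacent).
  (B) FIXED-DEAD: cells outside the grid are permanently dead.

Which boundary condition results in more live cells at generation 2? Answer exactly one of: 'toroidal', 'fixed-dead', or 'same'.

Answer: fixed-dead

Derivation:
Under TOROIDAL boundary, generation 2:
.......##
...#...#.
...#..##.
...#.#...
.....#...
.....#...
Population = 11

Under FIXED-DEAD boundary, generation 2:
.##......
...#.#..#
#..#..#.#
#..#.#..#
.#.#..#.#
..#...##.
Population = 20

Comparison: toroidal=11, fixed-dead=20 -> fixed-dead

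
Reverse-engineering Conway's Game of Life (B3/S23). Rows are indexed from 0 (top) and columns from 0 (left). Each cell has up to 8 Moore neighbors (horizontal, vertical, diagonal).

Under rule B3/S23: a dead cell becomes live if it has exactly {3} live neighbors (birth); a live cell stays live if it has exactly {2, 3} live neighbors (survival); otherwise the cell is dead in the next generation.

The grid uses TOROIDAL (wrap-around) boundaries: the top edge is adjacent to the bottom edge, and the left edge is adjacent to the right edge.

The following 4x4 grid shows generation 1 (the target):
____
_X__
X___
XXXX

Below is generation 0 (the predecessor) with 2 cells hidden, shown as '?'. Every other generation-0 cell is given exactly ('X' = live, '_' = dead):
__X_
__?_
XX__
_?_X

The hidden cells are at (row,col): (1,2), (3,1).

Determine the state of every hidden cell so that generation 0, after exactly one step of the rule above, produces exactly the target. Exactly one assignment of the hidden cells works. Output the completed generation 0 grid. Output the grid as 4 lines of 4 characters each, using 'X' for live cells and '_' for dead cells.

Hidden generation-0 cells (in order): (1,2), (3,1).
A hidden cell only influences target cells in its own 3x3 neighborhood. Try each of the 2^2 = 4 assignments, step the completed generation 0 forward once under B3/S23, and compare with the target:
  (1,2)=_ (3,1)=_ -> step reproduces the target at every cell -> ACCEPT
  (1,2)=_ (3,1)=X -> step gives (0,2)='X' but target has '_' -> reject
  (1,2)=X (3,1)=_ -> step gives (0,2)='X' but target has '_' -> reject
  (1,2)=X (3,1)=X -> step gives (0,1)='X' but target has '_' -> reject
Unique solution: (1,2)=dead, (3,1)=dead.
Check: live-neighbor counts of every cell in the completed generation 0:
1112
2322
2122
3332
Applying B3/S23 to generation 0 with these counts gives:
____
_X__
X___
XXXX
which matches the target exactly.

Answer: __X_
____
XX__
___X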